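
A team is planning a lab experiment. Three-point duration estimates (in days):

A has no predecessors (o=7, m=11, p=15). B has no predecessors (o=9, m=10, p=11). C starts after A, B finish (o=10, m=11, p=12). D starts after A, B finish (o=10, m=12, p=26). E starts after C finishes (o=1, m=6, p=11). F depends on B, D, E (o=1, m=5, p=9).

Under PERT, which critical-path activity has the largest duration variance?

E

te_A = (7 + 4·11 + 15)/6 = 66/6 = 11; σ²_A = ((15−7)/6)² = 1.778
te_B = (9 + 4·10 + 11)/6 = 60/6 = 10; σ²_B = ((11−9)/6)² = 0.111
te_C = (10 + 4·11 + 12)/6 = 66/6 = 11; σ²_C = ((12−10)/6)² = 0.111
te_D = (10 + 4·12 + 26)/6 = 84/6 = 14; σ²_D = ((26−10)/6)² = 7.111
te_E = (1 + 4·6 + 11)/6 = 36/6 = 6; σ²_E = ((11−1)/6)² = 2.778
te_F = (1 + 4·5 + 9)/6 = 30/6 = 5; σ²_F = ((9−1)/6)² = 1.778

Forward pass:
ES_A = 0; EF_A = 11
ES_B = 0; EF_B = 10
ES_C = max(EF_A=11, EF_B=10) = 11; EF_C = 11+11 = 22
ES_D = max(EF_A=11, EF_B=10) = 11; EF_D = 11+14 = 25
ES_E = 22; EF_E = 22+6 = 28
ES_F = max(EF_B=10, EF_D=25, EF_E=28) = 28; EF_F = 28+5 = 33
Expected project duration μ = 33 days. Critical path: A → C → E → F.

Variances on critical path: σ²_A=1.778, σ²_C=0.111, σ²_E=2.778, σ²_F=1.778.
Largest is σ²_E = 2.778.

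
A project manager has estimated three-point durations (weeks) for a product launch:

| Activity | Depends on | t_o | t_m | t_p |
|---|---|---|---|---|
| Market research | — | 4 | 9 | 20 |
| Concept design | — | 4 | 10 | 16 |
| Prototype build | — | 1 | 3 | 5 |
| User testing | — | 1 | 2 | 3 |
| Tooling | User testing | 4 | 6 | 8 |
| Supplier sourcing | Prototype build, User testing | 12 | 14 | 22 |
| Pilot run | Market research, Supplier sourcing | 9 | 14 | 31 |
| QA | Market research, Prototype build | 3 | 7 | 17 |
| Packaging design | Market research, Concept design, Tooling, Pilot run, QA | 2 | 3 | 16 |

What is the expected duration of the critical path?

39 weeks

te_Market research = (4 + 4·9 + 20)/6 = 60/6 = 10
te_Concept design = (4 + 4·10 + 16)/6 = 60/6 = 10
te_Prototype build = (1 + 4·3 + 5)/6 = 18/6 = 3
te_User testing = (1 + 4·2 + 3)/6 = 12/6 = 2
te_Tooling = (4 + 4·6 + 8)/6 = 36/6 = 6
te_Supplier sourcing = (12 + 4·14 + 22)/6 = 90/6 = 15
te_Pilot run = (9 + 4·14 + 31)/6 = 96/6 = 16
te_QA = (3 + 4·7 + 17)/6 = 48/6 = 8
te_Packaging design = (2 + 4·3 + 16)/6 = 30/6 = 5

Forward pass:
ES_Market research = 0; EF_Market research = 10
ES_Concept design = 0; EF_Concept design = 10
ES_Prototype build = 0; EF_Prototype build = 3
ES_User testing = 0; EF_User testing = 2
ES_Tooling = 2; EF_Tooling = 2+6 = 8
ES_Supplier sourcing = max(EF_Prototype build=3, EF_User testing=2) = 3; EF_Supplier sourcing = 3+15 = 18
ES_Pilot run = max(EF_Market research=10, EF_Supplier sourcing=18) = 18; EF_Pilot run = 18+16 = 34
ES_QA = max(EF_Market research=10, EF_Prototype build=3) = 10; EF_QA = 10+8 = 18
ES_Packaging design = max(EF_Market research=10, EF_Concept design=10, EF_Tooling=8, EF_Pilot run=34, EF_QA=18) = 34; EF_Packaging design = 34+5 = 39
Expected project duration μ = 39 weeks. Critical path: Prototype build → Supplier sourcing → Pilot run → Packaging design.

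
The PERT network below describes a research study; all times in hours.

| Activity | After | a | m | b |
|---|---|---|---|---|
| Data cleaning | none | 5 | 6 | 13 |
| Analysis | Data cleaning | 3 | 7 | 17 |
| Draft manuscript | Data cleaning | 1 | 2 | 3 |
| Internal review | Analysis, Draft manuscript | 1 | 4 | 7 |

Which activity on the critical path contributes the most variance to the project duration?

te_Data cleaning = (5 + 4·6 + 13)/6 = 42/6 = 7; σ²_Data cleaning = ((13−5)/6)² = 1.778
te_Analysis = (3 + 4·7 + 17)/6 = 48/6 = 8; σ²_Analysis = ((17−3)/6)² = 5.444
te_Draft manuscript = (1 + 4·2 + 3)/6 = 12/6 = 2; σ²_Draft manuscript = ((3−1)/6)² = 0.111
te_Internal review = (1 + 4·4 + 7)/6 = 24/6 = 4; σ²_Internal review = ((7−1)/6)² = 1.000

Forward pass:
ES_Data cleaning = 0; EF_Data cleaning = 7
ES_Analysis = 7; EF_Analysis = 7+8 = 15
ES_Draft manuscript = 7; EF_Draft manuscript = 7+2 = 9
ES_Internal review = max(EF_Analysis=15, EF_Draft manuscript=9) = 15; EF_Internal review = 15+4 = 19
Expected project duration μ = 19 hours. Critical path: Data cleaning → Analysis → Internal review.

Variances on critical path: σ²_Data cleaning=1.778, σ²_Analysis=5.444, σ²_Internal review=1.000.
Largest is σ²_Analysis = 5.444.

Analysis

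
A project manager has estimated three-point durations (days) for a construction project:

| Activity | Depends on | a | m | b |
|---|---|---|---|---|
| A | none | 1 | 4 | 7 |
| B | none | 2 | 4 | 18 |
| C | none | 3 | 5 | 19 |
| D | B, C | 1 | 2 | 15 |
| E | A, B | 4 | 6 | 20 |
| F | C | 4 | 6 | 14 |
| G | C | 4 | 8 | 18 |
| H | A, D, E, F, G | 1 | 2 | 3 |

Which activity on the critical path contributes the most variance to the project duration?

te_A = (1 + 4·4 + 7)/6 = 24/6 = 4; σ²_A = ((7−1)/6)² = 1.000
te_B = (2 + 4·4 + 18)/6 = 36/6 = 6; σ²_B = ((18−2)/6)² = 7.111
te_C = (3 + 4·5 + 19)/6 = 42/6 = 7; σ²_C = ((19−3)/6)² = 7.111
te_D = (1 + 4·2 + 15)/6 = 24/6 = 4; σ²_D = ((15−1)/6)² = 5.444
te_E = (4 + 4·6 + 20)/6 = 48/6 = 8; σ²_E = ((20−4)/6)² = 7.111
te_F = (4 + 4·6 + 14)/6 = 42/6 = 7; σ²_F = ((14−4)/6)² = 2.778
te_G = (4 + 4·8 + 18)/6 = 54/6 = 9; σ²_G = ((18−4)/6)² = 5.444
te_H = (1 + 4·2 + 3)/6 = 12/6 = 2; σ²_H = ((3−1)/6)² = 0.111

Forward pass:
ES_A = 0; EF_A = 4
ES_B = 0; EF_B = 6
ES_C = 0; EF_C = 7
ES_D = max(EF_B=6, EF_C=7) = 7; EF_D = 7+4 = 11
ES_E = max(EF_A=4, EF_B=6) = 6; EF_E = 6+8 = 14
ES_F = 7; EF_F = 7+7 = 14
ES_G = 7; EF_G = 7+9 = 16
ES_H = max(EF_A=4, EF_D=11, EF_E=14, EF_F=14, EF_G=16) = 16; EF_H = 16+2 = 18
Expected project duration μ = 18 days. Critical path: C → G → H.

Variances on critical path: σ²_C=7.111, σ²_G=5.444, σ²_H=0.111.
Largest is σ²_C = 7.111.

C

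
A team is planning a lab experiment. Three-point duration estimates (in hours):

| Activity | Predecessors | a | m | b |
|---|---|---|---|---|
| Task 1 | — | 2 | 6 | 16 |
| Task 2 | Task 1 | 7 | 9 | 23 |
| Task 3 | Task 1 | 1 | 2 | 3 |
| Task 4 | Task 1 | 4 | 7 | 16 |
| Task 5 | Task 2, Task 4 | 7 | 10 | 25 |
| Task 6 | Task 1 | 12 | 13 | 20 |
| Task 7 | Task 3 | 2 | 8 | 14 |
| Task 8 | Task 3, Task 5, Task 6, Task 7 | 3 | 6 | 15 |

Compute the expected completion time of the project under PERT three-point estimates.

te_Task 1 = (2 + 4·6 + 16)/6 = 42/6 = 7
te_Task 2 = (7 + 4·9 + 23)/6 = 66/6 = 11
te_Task 3 = (1 + 4·2 + 3)/6 = 12/6 = 2
te_Task 4 = (4 + 4·7 + 16)/6 = 48/6 = 8
te_Task 5 = (7 + 4·10 + 25)/6 = 72/6 = 12
te_Task 6 = (12 + 4·13 + 20)/6 = 84/6 = 14
te_Task 7 = (2 + 4·8 + 14)/6 = 48/6 = 8
te_Task 8 = (3 + 4·6 + 15)/6 = 42/6 = 7

Forward pass:
ES_Task 1 = 0; EF_Task 1 = 7
ES_Task 2 = 7; EF_Task 2 = 7+11 = 18
ES_Task 3 = 7; EF_Task 3 = 7+2 = 9
ES_Task 4 = 7; EF_Task 4 = 7+8 = 15
ES_Task 5 = max(EF_Task 2=18, EF_Task 4=15) = 18; EF_Task 5 = 18+12 = 30
ES_Task 6 = 7; EF_Task 6 = 7+14 = 21
ES_Task 7 = 9; EF_Task 7 = 9+8 = 17
ES_Task 8 = max(EF_Task 3=9, EF_Task 5=30, EF_Task 6=21, EF_Task 7=17) = 30; EF_Task 8 = 30+7 = 37
Expected project duration μ = 37 hours. Critical path: Task 1 → Task 2 → Task 5 → Task 8.

37 hours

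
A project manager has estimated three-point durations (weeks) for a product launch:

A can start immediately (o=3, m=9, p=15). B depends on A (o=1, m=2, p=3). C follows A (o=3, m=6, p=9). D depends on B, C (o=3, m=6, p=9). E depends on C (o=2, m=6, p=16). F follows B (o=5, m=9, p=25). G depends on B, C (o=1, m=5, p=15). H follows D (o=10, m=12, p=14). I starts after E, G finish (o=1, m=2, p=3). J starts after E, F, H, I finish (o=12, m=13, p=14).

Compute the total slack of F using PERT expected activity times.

11 weeks

te_A = (3 + 4·9 + 15)/6 = 54/6 = 9
te_B = (1 + 4·2 + 3)/6 = 12/6 = 2
te_C = (3 + 4·6 + 9)/6 = 36/6 = 6
te_D = (3 + 4·6 + 9)/6 = 36/6 = 6
te_E = (2 + 4·6 + 16)/6 = 42/6 = 7
te_F = (5 + 4·9 + 25)/6 = 66/6 = 11
te_G = (1 + 4·5 + 15)/6 = 36/6 = 6
te_H = (10 + 4·12 + 14)/6 = 72/6 = 12
te_I = (1 + 4·2 + 3)/6 = 12/6 = 2
te_J = (12 + 4·13 + 14)/6 = 78/6 = 13

Forward pass:
ES_A = 0; EF_A = 9
ES_B = 9; EF_B = 9+2 = 11
ES_C = 9; EF_C = 9+6 = 15
ES_D = max(EF_B=11, EF_C=15) = 15; EF_D = 15+6 = 21
ES_E = 15; EF_E = 15+7 = 22
ES_F = 11; EF_F = 11+11 = 22
ES_G = max(EF_B=11, EF_C=15) = 15; EF_G = 15+6 = 21
ES_H = 21; EF_H = 21+12 = 33
ES_I = max(EF_E=22, EF_G=21) = 22; EF_I = 22+2 = 24
ES_J = max(EF_E=22, EF_F=22, EF_H=33, EF_I=24) = 33; EF_J = 33+13 = 46
Expected project duration μ = 46 weeks. Critical path: A → C → D → H → J.

Backward pass:
LF_J = 46; LS_J = 46−13 = 33
LF_I = LS_J = 33; LS_I = 33−2 = 31
LF_H = LS_J = 33; LS_H = 33−12 = 21
LF_G = LS_I = 31; LS_G = 31−6 = 25
LF_F = LS_J = 33; LS_F = 33−11 = 22
LF_E = min(LS_I=31, LS_J=33) = 31; LS_E = 31−7 = 24
LF_D = LS_H = 21; LS_D = 21−6 = 15
LF_C = min(LS_D=15, LS_E=24, LS_G=25) = 15; LS_C = 15−6 = 9
LF_B = min(LS_D=15, LS_F=22, LS_G=25) = 15; LS_B = 15−2 = 13
LF_A = min(LS_B=13, LS_C=9) = 9; LS_A = 9−9 = 0
Slack_F = LS_F − ES_F = 22 − 11 = 11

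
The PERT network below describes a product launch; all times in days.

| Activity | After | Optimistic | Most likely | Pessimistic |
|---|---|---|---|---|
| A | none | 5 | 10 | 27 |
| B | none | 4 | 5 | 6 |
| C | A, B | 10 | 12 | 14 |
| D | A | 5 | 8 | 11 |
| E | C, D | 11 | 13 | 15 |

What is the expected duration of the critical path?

37 days

te_A = (5 + 4·10 + 27)/6 = 72/6 = 12
te_B = (4 + 4·5 + 6)/6 = 30/6 = 5
te_C = (10 + 4·12 + 14)/6 = 72/6 = 12
te_D = (5 + 4·8 + 11)/6 = 48/6 = 8
te_E = (11 + 4·13 + 15)/6 = 78/6 = 13

Forward pass:
ES_A = 0; EF_A = 12
ES_B = 0; EF_B = 5
ES_C = max(EF_A=12, EF_B=5) = 12; EF_C = 12+12 = 24
ES_D = 12; EF_D = 12+8 = 20
ES_E = max(EF_C=24, EF_D=20) = 24; EF_E = 24+13 = 37
Expected project duration μ = 37 days. Critical path: A → C → E.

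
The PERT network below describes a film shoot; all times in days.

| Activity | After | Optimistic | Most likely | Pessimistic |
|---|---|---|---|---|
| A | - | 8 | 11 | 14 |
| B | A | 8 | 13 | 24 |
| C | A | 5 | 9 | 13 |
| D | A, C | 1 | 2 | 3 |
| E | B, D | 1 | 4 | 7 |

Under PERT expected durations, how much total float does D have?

3 days

te_A = (8 + 4·11 + 14)/6 = 66/6 = 11
te_B = (8 + 4·13 + 24)/6 = 84/6 = 14
te_C = (5 + 4·9 + 13)/6 = 54/6 = 9
te_D = (1 + 4·2 + 3)/6 = 12/6 = 2
te_E = (1 + 4·4 + 7)/6 = 24/6 = 4

Forward pass:
ES_A = 0; EF_A = 11
ES_B = 11; EF_B = 11+14 = 25
ES_C = 11; EF_C = 11+9 = 20
ES_D = max(EF_A=11, EF_C=20) = 20; EF_D = 20+2 = 22
ES_E = max(EF_B=25, EF_D=22) = 25; EF_E = 25+4 = 29
Expected project duration μ = 29 days. Critical path: A → B → E.

Backward pass:
LF_E = 29; LS_E = 29−4 = 25
LF_D = LS_E = 25; LS_D = 25−2 = 23
LF_C = LS_D = 23; LS_C = 23−9 = 14
LF_B = LS_E = 25; LS_B = 25−14 = 11
LF_A = min(LS_B=11, LS_C=14, LS_D=23) = 11; LS_A = 11−11 = 0
Slack_D = LS_D − ES_D = 23 − 20 = 3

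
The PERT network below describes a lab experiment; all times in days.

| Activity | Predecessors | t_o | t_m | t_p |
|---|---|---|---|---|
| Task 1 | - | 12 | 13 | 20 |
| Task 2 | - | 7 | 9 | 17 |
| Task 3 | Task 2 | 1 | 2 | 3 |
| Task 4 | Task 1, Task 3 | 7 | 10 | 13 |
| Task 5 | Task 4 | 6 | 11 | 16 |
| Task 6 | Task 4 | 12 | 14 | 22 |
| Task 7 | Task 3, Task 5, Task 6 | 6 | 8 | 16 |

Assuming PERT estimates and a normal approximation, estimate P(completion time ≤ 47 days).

te_Task 1 = (12 + 4·13 + 20)/6 = 84/6 = 14; σ²_Task 1 = ((20−12)/6)² = 1.778
te_Task 2 = (7 + 4·9 + 17)/6 = 60/6 = 10; σ²_Task 2 = ((17−7)/6)² = 2.778
te_Task 3 = (1 + 4·2 + 3)/6 = 12/6 = 2; σ²_Task 3 = ((3−1)/6)² = 0.111
te_Task 4 = (7 + 4·10 + 13)/6 = 60/6 = 10; σ²_Task 4 = ((13−7)/6)² = 1.000
te_Task 5 = (6 + 4·11 + 16)/6 = 66/6 = 11; σ²_Task 5 = ((16−6)/6)² = 2.778
te_Task 6 = (12 + 4·14 + 22)/6 = 90/6 = 15; σ²_Task 6 = ((22−12)/6)² = 2.778
te_Task 7 = (6 + 4·8 + 16)/6 = 54/6 = 9; σ²_Task 7 = ((16−6)/6)² = 2.778

Forward pass:
ES_Task 1 = 0; EF_Task 1 = 14
ES_Task 2 = 0; EF_Task 2 = 10
ES_Task 3 = 10; EF_Task 3 = 10+2 = 12
ES_Task 4 = max(EF_Task 1=14, EF_Task 3=12) = 14; EF_Task 4 = 14+10 = 24
ES_Task 5 = 24; EF_Task 5 = 24+11 = 35
ES_Task 6 = 24; EF_Task 6 = 24+15 = 39
ES_Task 7 = max(EF_Task 3=12, EF_Task 5=35, EF_Task 6=39) = 39; EF_Task 7 = 39+9 = 48
Expected project duration μ = 48 days. Critical path: Task 1 → Task 4 → Task 6 → Task 7.

Variance along critical path = 1.778 + 1.000 + 2.778 + 2.778 = 8.333; σ = √8.333 = 2.887 days.
Z = (47 − 48) / 2.887 = -0.346
P(T ≤ 47) = Φ(-0.346) ≈ 0.365

0.365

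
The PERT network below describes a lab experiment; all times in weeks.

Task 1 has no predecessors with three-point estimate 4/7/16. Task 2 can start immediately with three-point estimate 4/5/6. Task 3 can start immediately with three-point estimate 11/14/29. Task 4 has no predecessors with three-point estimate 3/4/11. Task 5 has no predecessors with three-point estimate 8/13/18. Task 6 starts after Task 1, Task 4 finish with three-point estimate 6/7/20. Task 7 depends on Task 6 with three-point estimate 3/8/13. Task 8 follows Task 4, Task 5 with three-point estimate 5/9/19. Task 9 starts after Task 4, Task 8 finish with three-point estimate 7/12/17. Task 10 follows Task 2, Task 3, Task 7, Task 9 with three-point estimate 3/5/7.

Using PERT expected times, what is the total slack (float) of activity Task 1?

te_Task 1 = (4 + 4·7 + 16)/6 = 48/6 = 8
te_Task 2 = (4 + 4·5 + 6)/6 = 30/6 = 5
te_Task 3 = (11 + 4·14 + 29)/6 = 96/6 = 16
te_Task 4 = (3 + 4·4 + 11)/6 = 30/6 = 5
te_Task 5 = (8 + 4·13 + 18)/6 = 78/6 = 13
te_Task 6 = (6 + 4·7 + 20)/6 = 54/6 = 9
te_Task 7 = (3 + 4·8 + 13)/6 = 48/6 = 8
te_Task 8 = (5 + 4·9 + 19)/6 = 60/6 = 10
te_Task 9 = (7 + 4·12 + 17)/6 = 72/6 = 12
te_Task 10 = (3 + 4·5 + 7)/6 = 30/6 = 5

Forward pass:
ES_Task 1 = 0; EF_Task 1 = 8
ES_Task 2 = 0; EF_Task 2 = 5
ES_Task 3 = 0; EF_Task 3 = 16
ES_Task 4 = 0; EF_Task 4 = 5
ES_Task 5 = 0; EF_Task 5 = 13
ES_Task 6 = max(EF_Task 1=8, EF_Task 4=5) = 8; EF_Task 6 = 8+9 = 17
ES_Task 7 = 17; EF_Task 7 = 17+8 = 25
ES_Task 8 = max(EF_Task 4=5, EF_Task 5=13) = 13; EF_Task 8 = 13+10 = 23
ES_Task 9 = max(EF_Task 4=5, EF_Task 8=23) = 23; EF_Task 9 = 23+12 = 35
ES_Task 10 = max(EF_Task 2=5, EF_Task 3=16, EF_Task 7=25, EF_Task 9=35) = 35; EF_Task 10 = 35+5 = 40
Expected project duration μ = 40 weeks. Critical path: Task 5 → Task 8 → Task 9 → Task 10.

Backward pass:
LF_Task 10 = 40; LS_Task 10 = 40−5 = 35
LF_Task 9 = LS_Task 10 = 35; LS_Task 9 = 35−12 = 23
LF_Task 8 = LS_Task 9 = 23; LS_Task 8 = 23−10 = 13
LF_Task 7 = LS_Task 10 = 35; LS_Task 7 = 35−8 = 27
LF_Task 6 = LS_Task 7 = 27; LS_Task 6 = 27−9 = 18
LF_Task 5 = LS_Task 8 = 13; LS_Task 5 = 13−13 = 0
LF_Task 4 = min(LS_Task 6=18, LS_Task 8=13, LS_Task 9=23) = 13; LS_Task 4 = 13−5 = 8
LF_Task 3 = LS_Task 10 = 35; LS_Task 3 = 35−16 = 19
LF_Task 2 = LS_Task 10 = 35; LS_Task 2 = 35−5 = 30
LF_Task 1 = LS_Task 6 = 18; LS_Task 1 = 18−8 = 10
Slack_Task 1 = LS_Task 1 − ES_Task 1 = 10 − 0 = 10

10 weeks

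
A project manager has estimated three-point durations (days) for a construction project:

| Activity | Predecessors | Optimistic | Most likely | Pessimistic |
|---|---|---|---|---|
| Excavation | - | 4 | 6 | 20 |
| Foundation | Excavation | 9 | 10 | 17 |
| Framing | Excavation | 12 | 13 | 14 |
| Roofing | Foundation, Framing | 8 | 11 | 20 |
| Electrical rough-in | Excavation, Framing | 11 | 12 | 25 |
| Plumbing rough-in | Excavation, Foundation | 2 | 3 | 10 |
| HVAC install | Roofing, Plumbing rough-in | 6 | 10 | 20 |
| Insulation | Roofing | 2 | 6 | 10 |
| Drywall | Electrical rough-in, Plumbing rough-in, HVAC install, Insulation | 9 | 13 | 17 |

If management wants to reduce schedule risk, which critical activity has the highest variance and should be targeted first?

Excavation

te_Excavation = (4 + 4·6 + 20)/6 = 48/6 = 8; σ²_Excavation = ((20−4)/6)² = 7.111
te_Foundation = (9 + 4·10 + 17)/6 = 66/6 = 11; σ²_Foundation = ((17−9)/6)² = 1.778
te_Framing = (12 + 4·13 + 14)/6 = 78/6 = 13; σ²_Framing = ((14−12)/6)² = 0.111
te_Roofing = (8 + 4·11 + 20)/6 = 72/6 = 12; σ²_Roofing = ((20−8)/6)² = 4.000
te_Electrical rough-in = (11 + 4·12 + 25)/6 = 84/6 = 14; σ²_Electrical rough-in = ((25−11)/6)² = 5.444
te_Plumbing rough-in = (2 + 4·3 + 10)/6 = 24/6 = 4; σ²_Plumbing rough-in = ((10−2)/6)² = 1.778
te_HVAC install = (6 + 4·10 + 20)/6 = 66/6 = 11; σ²_HVAC install = ((20−6)/6)² = 5.444
te_Insulation = (2 + 4·6 + 10)/6 = 36/6 = 6; σ²_Insulation = ((10−2)/6)² = 1.778
te_Drywall = (9 + 4·13 + 17)/6 = 78/6 = 13; σ²_Drywall = ((17−9)/6)² = 1.778

Forward pass:
ES_Excavation = 0; EF_Excavation = 8
ES_Foundation = 8; EF_Foundation = 8+11 = 19
ES_Framing = 8; EF_Framing = 8+13 = 21
ES_Roofing = max(EF_Foundation=19, EF_Framing=21) = 21; EF_Roofing = 21+12 = 33
ES_Electrical rough-in = max(EF_Excavation=8, EF_Framing=21) = 21; EF_Electrical rough-in = 21+14 = 35
ES_Plumbing rough-in = max(EF_Excavation=8, EF_Foundation=19) = 19; EF_Plumbing rough-in = 19+4 = 23
ES_HVAC install = max(EF_Roofing=33, EF_Plumbing rough-in=23) = 33; EF_HVAC install = 33+11 = 44
ES_Insulation = 33; EF_Insulation = 33+6 = 39
ES_Drywall = max(EF_Electrical rough-in=35, EF_Plumbing rough-in=23, EF_HVAC install=44, EF_Insulation=39) = 44; EF_Drywall = 44+13 = 57
Expected project duration μ = 57 days. Critical path: Excavation → Framing → Roofing → HVAC install → Drywall.

Variances on critical path: σ²_Excavation=7.111, σ²_Framing=0.111, σ²_Roofing=4.000, σ²_HVAC install=5.444, σ²_Drywall=1.778.
Largest is σ²_Excavation = 7.111.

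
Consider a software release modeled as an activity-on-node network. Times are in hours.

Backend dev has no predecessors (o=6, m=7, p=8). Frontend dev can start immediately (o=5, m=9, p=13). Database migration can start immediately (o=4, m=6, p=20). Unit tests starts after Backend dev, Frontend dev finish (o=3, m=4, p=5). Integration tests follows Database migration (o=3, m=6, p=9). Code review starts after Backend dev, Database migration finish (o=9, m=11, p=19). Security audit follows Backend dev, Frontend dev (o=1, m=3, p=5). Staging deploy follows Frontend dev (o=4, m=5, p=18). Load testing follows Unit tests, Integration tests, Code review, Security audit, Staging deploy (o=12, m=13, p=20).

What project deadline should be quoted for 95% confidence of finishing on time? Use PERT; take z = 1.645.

te_Backend dev = (6 + 4·7 + 8)/6 = 42/6 = 7; σ²_Backend dev = ((8−6)/6)² = 0.111
te_Frontend dev = (5 + 4·9 + 13)/6 = 54/6 = 9; σ²_Frontend dev = ((13−5)/6)² = 1.778
te_Database migration = (4 + 4·6 + 20)/6 = 48/6 = 8; σ²_Database migration = ((20−4)/6)² = 7.111
te_Unit tests = (3 + 4·4 + 5)/6 = 24/6 = 4; σ²_Unit tests = ((5−3)/6)² = 0.111
te_Integration tests = (3 + 4·6 + 9)/6 = 36/6 = 6; σ²_Integration tests = ((9−3)/6)² = 1.000
te_Code review = (9 + 4·11 + 19)/6 = 72/6 = 12; σ²_Code review = ((19−9)/6)² = 2.778
te_Security audit = (1 + 4·3 + 5)/6 = 18/6 = 3; σ²_Security audit = ((5−1)/6)² = 0.444
te_Staging deploy = (4 + 4·5 + 18)/6 = 42/6 = 7; σ²_Staging deploy = ((18−4)/6)² = 5.444
te_Load testing = (12 + 4·13 + 20)/6 = 84/6 = 14; σ²_Load testing = ((20−12)/6)² = 1.778

Forward pass:
ES_Backend dev = 0; EF_Backend dev = 7
ES_Frontend dev = 0; EF_Frontend dev = 9
ES_Database migration = 0; EF_Database migration = 8
ES_Unit tests = max(EF_Backend dev=7, EF_Frontend dev=9) = 9; EF_Unit tests = 9+4 = 13
ES_Integration tests = 8; EF_Integration tests = 8+6 = 14
ES_Code review = max(EF_Backend dev=7, EF_Database migration=8) = 8; EF_Code review = 8+12 = 20
ES_Security audit = max(EF_Backend dev=7, EF_Frontend dev=9) = 9; EF_Security audit = 9+3 = 12
ES_Staging deploy = 9; EF_Staging deploy = 9+7 = 16
ES_Load testing = max(EF_Unit tests=13, EF_Integration tests=14, EF_Code review=20, EF_Security audit=12, EF_Staging deploy=16) = 20; EF_Load testing = 20+14 = 34
Expected project duration μ = 34 hours. Critical path: Database migration → Code review → Load testing.

Variance along critical path = 7.111 + 2.778 + 1.778 = 11.667; σ = 3.416 hours.
D = μ + z·σ = 34 + 1.645·3.416 = 39.6 hours

39.6 hours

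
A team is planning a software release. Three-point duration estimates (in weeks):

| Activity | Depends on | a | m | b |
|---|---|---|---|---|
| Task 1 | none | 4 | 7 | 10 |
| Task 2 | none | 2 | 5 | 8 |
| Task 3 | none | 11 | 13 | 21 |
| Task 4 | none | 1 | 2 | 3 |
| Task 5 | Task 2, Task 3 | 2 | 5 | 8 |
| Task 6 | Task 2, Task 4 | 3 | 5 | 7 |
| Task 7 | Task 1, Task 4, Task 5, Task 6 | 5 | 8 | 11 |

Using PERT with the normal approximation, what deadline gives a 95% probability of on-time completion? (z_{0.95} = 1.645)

te_Task 1 = (4 + 4·7 + 10)/6 = 42/6 = 7; σ²_Task 1 = ((10−4)/6)² = 1.000
te_Task 2 = (2 + 4·5 + 8)/6 = 30/6 = 5; σ²_Task 2 = ((8−2)/6)² = 1.000
te_Task 3 = (11 + 4·13 + 21)/6 = 84/6 = 14; σ²_Task 3 = ((21−11)/6)² = 2.778
te_Task 4 = (1 + 4·2 + 3)/6 = 12/6 = 2; σ²_Task 4 = ((3−1)/6)² = 0.111
te_Task 5 = (2 + 4·5 + 8)/6 = 30/6 = 5; σ²_Task 5 = ((8−2)/6)² = 1.000
te_Task 6 = (3 + 4·5 + 7)/6 = 30/6 = 5; σ²_Task 6 = ((7−3)/6)² = 0.444
te_Task 7 = (5 + 4·8 + 11)/6 = 48/6 = 8; σ²_Task 7 = ((11−5)/6)² = 1.000

Forward pass:
ES_Task 1 = 0; EF_Task 1 = 7
ES_Task 2 = 0; EF_Task 2 = 5
ES_Task 3 = 0; EF_Task 3 = 14
ES_Task 4 = 0; EF_Task 4 = 2
ES_Task 5 = max(EF_Task 2=5, EF_Task 3=14) = 14; EF_Task 5 = 14+5 = 19
ES_Task 6 = max(EF_Task 2=5, EF_Task 4=2) = 5; EF_Task 6 = 5+5 = 10
ES_Task 7 = max(EF_Task 1=7, EF_Task 4=2, EF_Task 5=19, EF_Task 6=10) = 19; EF_Task 7 = 19+8 = 27
Expected project duration μ = 27 weeks. Critical path: Task 3 → Task 5 → Task 7.

Variance along critical path = 2.778 + 1.000 + 1.000 = 4.778; σ = 2.186 weeks.
D = μ + z·σ = 27 + 1.645·2.186 = 30.6 weeks

30.6 weeks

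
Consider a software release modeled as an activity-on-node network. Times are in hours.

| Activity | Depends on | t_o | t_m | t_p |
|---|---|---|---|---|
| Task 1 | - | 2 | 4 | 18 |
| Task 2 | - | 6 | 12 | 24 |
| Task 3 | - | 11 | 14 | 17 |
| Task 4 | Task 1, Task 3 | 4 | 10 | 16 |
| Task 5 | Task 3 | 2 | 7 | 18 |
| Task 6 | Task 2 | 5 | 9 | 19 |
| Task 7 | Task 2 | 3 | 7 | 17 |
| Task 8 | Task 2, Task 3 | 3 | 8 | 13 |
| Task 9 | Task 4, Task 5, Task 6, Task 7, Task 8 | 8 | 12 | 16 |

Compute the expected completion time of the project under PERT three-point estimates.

36 hours

te_Task 1 = (2 + 4·4 + 18)/6 = 36/6 = 6
te_Task 2 = (6 + 4·12 + 24)/6 = 78/6 = 13
te_Task 3 = (11 + 4·14 + 17)/6 = 84/6 = 14
te_Task 4 = (4 + 4·10 + 16)/6 = 60/6 = 10
te_Task 5 = (2 + 4·7 + 18)/6 = 48/6 = 8
te_Task 6 = (5 + 4·9 + 19)/6 = 60/6 = 10
te_Task 7 = (3 + 4·7 + 17)/6 = 48/6 = 8
te_Task 8 = (3 + 4·8 + 13)/6 = 48/6 = 8
te_Task 9 = (8 + 4·12 + 16)/6 = 72/6 = 12

Forward pass:
ES_Task 1 = 0; EF_Task 1 = 6
ES_Task 2 = 0; EF_Task 2 = 13
ES_Task 3 = 0; EF_Task 3 = 14
ES_Task 4 = max(EF_Task 1=6, EF_Task 3=14) = 14; EF_Task 4 = 14+10 = 24
ES_Task 5 = 14; EF_Task 5 = 14+8 = 22
ES_Task 6 = 13; EF_Task 6 = 13+10 = 23
ES_Task 7 = 13; EF_Task 7 = 13+8 = 21
ES_Task 8 = max(EF_Task 2=13, EF_Task 3=14) = 14; EF_Task 8 = 14+8 = 22
ES_Task 9 = max(EF_Task 4=24, EF_Task 5=22, EF_Task 6=23, EF_Task 7=21, EF_Task 8=22) = 24; EF_Task 9 = 24+12 = 36
Expected project duration μ = 36 hours. Critical path: Task 3 → Task 4 → Task 9.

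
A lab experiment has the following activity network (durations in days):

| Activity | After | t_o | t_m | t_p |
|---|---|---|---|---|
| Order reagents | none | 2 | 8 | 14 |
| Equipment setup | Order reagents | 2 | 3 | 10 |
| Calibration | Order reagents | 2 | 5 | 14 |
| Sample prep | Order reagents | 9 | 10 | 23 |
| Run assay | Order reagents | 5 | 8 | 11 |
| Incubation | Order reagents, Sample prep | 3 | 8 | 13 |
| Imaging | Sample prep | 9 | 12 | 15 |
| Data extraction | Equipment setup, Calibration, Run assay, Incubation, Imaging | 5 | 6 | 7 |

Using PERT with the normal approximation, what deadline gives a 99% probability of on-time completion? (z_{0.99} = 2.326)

te_Order reagents = (2 + 4·8 + 14)/6 = 48/6 = 8; σ²_Order reagents = ((14−2)/6)² = 4.000
te_Equipment setup = (2 + 4·3 + 10)/6 = 24/6 = 4; σ²_Equipment setup = ((10−2)/6)² = 1.778
te_Calibration = (2 + 4·5 + 14)/6 = 36/6 = 6; σ²_Calibration = ((14−2)/6)² = 4.000
te_Sample prep = (9 + 4·10 + 23)/6 = 72/6 = 12; σ²_Sample prep = ((23−9)/6)² = 5.444
te_Run assay = (5 + 4·8 + 11)/6 = 48/6 = 8; σ²_Run assay = ((11−5)/6)² = 1.000
te_Incubation = (3 + 4·8 + 13)/6 = 48/6 = 8; σ²_Incubation = ((13−3)/6)² = 2.778
te_Imaging = (9 + 4·12 + 15)/6 = 72/6 = 12; σ²_Imaging = ((15−9)/6)² = 1.000
te_Data extraction = (5 + 4·6 + 7)/6 = 36/6 = 6; σ²_Data extraction = ((7−5)/6)² = 0.111

Forward pass:
ES_Order reagents = 0; EF_Order reagents = 8
ES_Equipment setup = 8; EF_Equipment setup = 8+4 = 12
ES_Calibration = 8; EF_Calibration = 8+6 = 14
ES_Sample prep = 8; EF_Sample prep = 8+12 = 20
ES_Run assay = 8; EF_Run assay = 8+8 = 16
ES_Incubation = max(EF_Order reagents=8, EF_Sample prep=20) = 20; EF_Incubation = 20+8 = 28
ES_Imaging = 20; EF_Imaging = 20+12 = 32
ES_Data extraction = max(EF_Equipment setup=12, EF_Calibration=14, EF_Run assay=16, EF_Incubation=28, EF_Imaging=32) = 32; EF_Data extraction = 32+6 = 38
Expected project duration μ = 38 days. Critical path: Order reagents → Sample prep → Imaging → Data extraction.

Variance along critical path = 4.000 + 5.444 + 1.000 + 0.111 = 10.556; σ = 3.249 days.
D = μ + z·σ = 38 + 2.326·3.249 = 45.6 days

45.6 days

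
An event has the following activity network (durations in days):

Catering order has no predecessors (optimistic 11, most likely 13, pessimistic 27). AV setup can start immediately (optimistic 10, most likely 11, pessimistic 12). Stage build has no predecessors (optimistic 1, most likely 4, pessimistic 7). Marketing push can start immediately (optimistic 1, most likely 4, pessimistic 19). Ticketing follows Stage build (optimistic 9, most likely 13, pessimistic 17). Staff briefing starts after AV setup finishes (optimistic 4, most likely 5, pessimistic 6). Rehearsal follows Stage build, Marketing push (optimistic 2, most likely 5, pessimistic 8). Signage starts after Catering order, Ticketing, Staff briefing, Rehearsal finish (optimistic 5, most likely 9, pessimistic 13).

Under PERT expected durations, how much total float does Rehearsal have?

6 days

te_Catering order = (11 + 4·13 + 27)/6 = 90/6 = 15
te_AV setup = (10 + 4·11 + 12)/6 = 66/6 = 11
te_Stage build = (1 + 4·4 + 7)/6 = 24/6 = 4
te_Marketing push = (1 + 4·4 + 19)/6 = 36/6 = 6
te_Ticketing = (9 + 4·13 + 17)/6 = 78/6 = 13
te_Staff briefing = (4 + 4·5 + 6)/6 = 30/6 = 5
te_Rehearsal = (2 + 4·5 + 8)/6 = 30/6 = 5
te_Signage = (5 + 4·9 + 13)/6 = 54/6 = 9

Forward pass:
ES_Catering order = 0; EF_Catering order = 15
ES_AV setup = 0; EF_AV setup = 11
ES_Stage build = 0; EF_Stage build = 4
ES_Marketing push = 0; EF_Marketing push = 6
ES_Ticketing = 4; EF_Ticketing = 4+13 = 17
ES_Staff briefing = 11; EF_Staff briefing = 11+5 = 16
ES_Rehearsal = max(EF_Stage build=4, EF_Marketing push=6) = 6; EF_Rehearsal = 6+5 = 11
ES_Signage = max(EF_Catering order=15, EF_Ticketing=17, EF_Staff briefing=16, EF_Rehearsal=11) = 17; EF_Signage = 17+9 = 26
Expected project duration μ = 26 days. Critical path: Stage build → Ticketing → Signage.

Backward pass:
LF_Signage = 26; LS_Signage = 26−9 = 17
LF_Rehearsal = LS_Signage = 17; LS_Rehearsal = 17−5 = 12
LF_Staff briefing = LS_Signage = 17; LS_Staff briefing = 17−5 = 12
LF_Ticketing = LS_Signage = 17; LS_Ticketing = 17−13 = 4
LF_Marketing push = LS_Rehearsal = 12; LS_Marketing push = 12−6 = 6
LF_Stage build = min(LS_Ticketing=4, LS_Rehearsal=12) = 4; LS_Stage build = 4−4 = 0
LF_AV setup = LS_Staff briefing = 12; LS_AV setup = 12−11 = 1
LF_Catering order = LS_Signage = 17; LS_Catering order = 17−15 = 2
Slack_Rehearsal = LS_Rehearsal − ES_Rehearsal = 12 − 6 = 6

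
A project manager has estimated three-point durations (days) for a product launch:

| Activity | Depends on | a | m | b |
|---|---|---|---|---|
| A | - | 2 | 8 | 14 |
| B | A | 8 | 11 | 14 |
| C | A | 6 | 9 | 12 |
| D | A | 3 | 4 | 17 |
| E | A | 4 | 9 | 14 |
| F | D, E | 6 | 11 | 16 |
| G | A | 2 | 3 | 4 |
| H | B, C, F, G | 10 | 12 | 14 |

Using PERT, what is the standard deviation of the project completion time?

3.16 days

te_A = (2 + 4·8 + 14)/6 = 48/6 = 8; σ²_A = ((14−2)/6)² = 4.000
te_B = (8 + 4·11 + 14)/6 = 66/6 = 11; σ²_B = ((14−8)/6)² = 1.000
te_C = (6 + 4·9 + 12)/6 = 54/6 = 9; σ²_C = ((12−6)/6)² = 1.000
te_D = (3 + 4·4 + 17)/6 = 36/6 = 6; σ²_D = ((17−3)/6)² = 5.444
te_E = (4 + 4·9 + 14)/6 = 54/6 = 9; σ²_E = ((14−4)/6)² = 2.778
te_F = (6 + 4·11 + 16)/6 = 66/6 = 11; σ²_F = ((16−6)/6)² = 2.778
te_G = (2 + 4·3 + 4)/6 = 18/6 = 3; σ²_G = ((4−2)/6)² = 0.111
te_H = (10 + 4·12 + 14)/6 = 72/6 = 12; σ²_H = ((14−10)/6)² = 0.444

Forward pass:
ES_A = 0; EF_A = 8
ES_B = 8; EF_B = 8+11 = 19
ES_C = 8; EF_C = 8+9 = 17
ES_D = 8; EF_D = 8+6 = 14
ES_E = 8; EF_E = 8+9 = 17
ES_F = max(EF_D=14, EF_E=17) = 17; EF_F = 17+11 = 28
ES_G = 8; EF_G = 8+3 = 11
ES_H = max(EF_B=19, EF_C=17, EF_F=28, EF_G=11) = 28; EF_H = 28+12 = 40
Expected project duration μ = 40 days. Critical path: A → E → F → H.

Variance along critical path = 4.000 + 2.778 + 2.778 + 0.444 = 10.000
σ = √10.000 = 3.162 days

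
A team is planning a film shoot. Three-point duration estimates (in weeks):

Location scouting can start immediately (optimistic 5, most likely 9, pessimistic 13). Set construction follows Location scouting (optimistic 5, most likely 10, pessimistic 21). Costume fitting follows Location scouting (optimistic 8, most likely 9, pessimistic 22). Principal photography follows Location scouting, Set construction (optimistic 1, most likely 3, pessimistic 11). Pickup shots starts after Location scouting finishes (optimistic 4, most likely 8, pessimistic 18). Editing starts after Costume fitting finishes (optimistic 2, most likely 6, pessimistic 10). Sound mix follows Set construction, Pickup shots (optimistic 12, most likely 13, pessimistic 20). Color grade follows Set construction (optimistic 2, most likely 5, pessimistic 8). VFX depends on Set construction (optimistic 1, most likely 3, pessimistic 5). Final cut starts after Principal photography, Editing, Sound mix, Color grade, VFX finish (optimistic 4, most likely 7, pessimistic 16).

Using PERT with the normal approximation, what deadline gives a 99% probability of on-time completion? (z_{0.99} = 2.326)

50.9 weeks

te_Location scouting = (5 + 4·9 + 13)/6 = 54/6 = 9; σ²_Location scouting = ((13−5)/6)² = 1.778
te_Set construction = (5 + 4·10 + 21)/6 = 66/6 = 11; σ²_Set construction = ((21−5)/6)² = 7.111
te_Costume fitting = (8 + 4·9 + 22)/6 = 66/6 = 11; σ²_Costume fitting = ((22−8)/6)² = 5.444
te_Principal photography = (1 + 4·3 + 11)/6 = 24/6 = 4; σ²_Principal photography = ((11−1)/6)² = 2.778
te_Pickup shots = (4 + 4·8 + 18)/6 = 54/6 = 9; σ²_Pickup shots = ((18−4)/6)² = 5.444
te_Editing = (2 + 4·6 + 10)/6 = 36/6 = 6; σ²_Editing = ((10−2)/6)² = 1.778
te_Sound mix = (12 + 4·13 + 20)/6 = 84/6 = 14; σ²_Sound mix = ((20−12)/6)² = 1.778
te_Color grade = (2 + 4·5 + 8)/6 = 30/6 = 5; σ²_Color grade = ((8−2)/6)² = 1.000
te_VFX = (1 + 4·3 + 5)/6 = 18/6 = 3; σ²_VFX = ((5−1)/6)² = 0.444
te_Final cut = (4 + 4·7 + 16)/6 = 48/6 = 8; σ²_Final cut = ((16−4)/6)² = 4.000

Forward pass:
ES_Location scouting = 0; EF_Location scouting = 9
ES_Set construction = 9; EF_Set construction = 9+11 = 20
ES_Costume fitting = 9; EF_Costume fitting = 9+11 = 20
ES_Principal photography = max(EF_Location scouting=9, EF_Set construction=20) = 20; EF_Principal photography = 20+4 = 24
ES_Pickup shots = 9; EF_Pickup shots = 9+9 = 18
ES_Editing = 20; EF_Editing = 20+6 = 26
ES_Sound mix = max(EF_Set construction=20, EF_Pickup shots=18) = 20; EF_Sound mix = 20+14 = 34
ES_Color grade = 20; EF_Color grade = 20+5 = 25
ES_VFX = 20; EF_VFX = 20+3 = 23
ES_Final cut = max(EF_Principal photography=24, EF_Editing=26, EF_Sound mix=34, EF_Color grade=25, EF_VFX=23) = 34; EF_Final cut = 34+8 = 42
Expected project duration μ = 42 weeks. Critical path: Location scouting → Set construction → Sound mix → Final cut.

Variance along critical path = 1.778 + 7.111 + 1.778 + 4.000 = 14.667; σ = 3.830 weeks.
D = μ + z·σ = 42 + 2.326·3.830 = 50.9 weeks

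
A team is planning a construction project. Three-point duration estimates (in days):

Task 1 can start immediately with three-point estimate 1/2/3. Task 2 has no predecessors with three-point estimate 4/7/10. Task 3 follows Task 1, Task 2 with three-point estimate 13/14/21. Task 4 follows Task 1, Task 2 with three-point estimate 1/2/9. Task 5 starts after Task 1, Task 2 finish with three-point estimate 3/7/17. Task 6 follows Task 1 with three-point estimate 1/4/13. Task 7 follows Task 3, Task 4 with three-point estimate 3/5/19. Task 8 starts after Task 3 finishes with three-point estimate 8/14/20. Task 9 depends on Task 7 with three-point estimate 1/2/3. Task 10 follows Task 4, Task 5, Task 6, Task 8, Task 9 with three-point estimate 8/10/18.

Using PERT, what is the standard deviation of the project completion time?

3.09 days

te_Task 1 = (1 + 4·2 + 3)/6 = 12/6 = 2; σ²_Task 1 = ((3−1)/6)² = 0.111
te_Task 2 = (4 + 4·7 + 10)/6 = 42/6 = 7; σ²_Task 2 = ((10−4)/6)² = 1.000
te_Task 3 = (13 + 4·14 + 21)/6 = 90/6 = 15; σ²_Task 3 = ((21−13)/6)² = 1.778
te_Task 4 = (1 + 4·2 + 9)/6 = 18/6 = 3; σ²_Task 4 = ((9−1)/6)² = 1.778
te_Task 5 = (3 + 4·7 + 17)/6 = 48/6 = 8; σ²_Task 5 = ((17−3)/6)² = 5.444
te_Task 6 = (1 + 4·4 + 13)/6 = 30/6 = 5; σ²_Task 6 = ((13−1)/6)² = 4.000
te_Task 7 = (3 + 4·5 + 19)/6 = 42/6 = 7; σ²_Task 7 = ((19−3)/6)² = 7.111
te_Task 8 = (8 + 4·14 + 20)/6 = 84/6 = 14; σ²_Task 8 = ((20−8)/6)² = 4.000
te_Task 9 = (1 + 4·2 + 3)/6 = 12/6 = 2; σ²_Task 9 = ((3−1)/6)² = 0.111
te_Task 10 = (8 + 4·10 + 18)/6 = 66/6 = 11; σ²_Task 10 = ((18−8)/6)² = 2.778

Forward pass:
ES_Task 1 = 0; EF_Task 1 = 2
ES_Task 2 = 0; EF_Task 2 = 7
ES_Task 3 = max(EF_Task 1=2, EF_Task 2=7) = 7; EF_Task 3 = 7+15 = 22
ES_Task 4 = max(EF_Task 1=2, EF_Task 2=7) = 7; EF_Task 4 = 7+3 = 10
ES_Task 5 = max(EF_Task 1=2, EF_Task 2=7) = 7; EF_Task 5 = 7+8 = 15
ES_Task 6 = 2; EF_Task 6 = 2+5 = 7
ES_Task 7 = max(EF_Task 3=22, EF_Task 4=10) = 22; EF_Task 7 = 22+7 = 29
ES_Task 8 = 22; EF_Task 8 = 22+14 = 36
ES_Task 9 = 29; EF_Task 9 = 29+2 = 31
ES_Task 10 = max(EF_Task 4=10, EF_Task 5=15, EF_Task 6=7, EF_Task 8=36, EF_Task 9=31) = 36; EF_Task 10 = 36+11 = 47
Expected project duration μ = 47 days. Critical path: Task 2 → Task 3 → Task 8 → Task 10.

Variance along critical path = 1.000 + 1.778 + 4.000 + 2.778 = 9.556
σ = √9.556 = 3.091 days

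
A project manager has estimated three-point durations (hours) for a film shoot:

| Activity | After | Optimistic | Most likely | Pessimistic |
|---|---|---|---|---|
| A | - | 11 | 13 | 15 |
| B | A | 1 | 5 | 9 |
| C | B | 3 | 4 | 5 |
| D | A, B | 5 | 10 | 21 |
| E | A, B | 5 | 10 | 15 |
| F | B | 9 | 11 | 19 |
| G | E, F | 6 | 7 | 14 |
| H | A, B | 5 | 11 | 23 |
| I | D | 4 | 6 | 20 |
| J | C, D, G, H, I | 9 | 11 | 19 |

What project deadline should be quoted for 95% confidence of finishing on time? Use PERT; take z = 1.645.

te_A = (11 + 4·13 + 15)/6 = 78/6 = 13; σ²_A = ((15−11)/6)² = 0.444
te_B = (1 + 4·5 + 9)/6 = 30/6 = 5; σ²_B = ((9−1)/6)² = 1.778
te_C = (3 + 4·4 + 5)/6 = 24/6 = 4; σ²_C = ((5−3)/6)² = 0.111
te_D = (5 + 4·10 + 21)/6 = 66/6 = 11; σ²_D = ((21−5)/6)² = 7.111
te_E = (5 + 4·10 + 15)/6 = 60/6 = 10; σ²_E = ((15−5)/6)² = 2.778
te_F = (9 + 4·11 + 19)/6 = 72/6 = 12; σ²_F = ((19−9)/6)² = 2.778
te_G = (6 + 4·7 + 14)/6 = 48/6 = 8; σ²_G = ((14−6)/6)² = 1.778
te_H = (5 + 4·11 + 23)/6 = 72/6 = 12; σ²_H = ((23−5)/6)² = 9.000
te_I = (4 + 4·6 + 20)/6 = 48/6 = 8; σ²_I = ((20−4)/6)² = 7.111
te_J = (9 + 4·11 + 19)/6 = 72/6 = 12; σ²_J = ((19−9)/6)² = 2.778

Forward pass:
ES_A = 0; EF_A = 13
ES_B = 13; EF_B = 13+5 = 18
ES_C = 18; EF_C = 18+4 = 22
ES_D = max(EF_A=13, EF_B=18) = 18; EF_D = 18+11 = 29
ES_E = max(EF_A=13, EF_B=18) = 18; EF_E = 18+10 = 28
ES_F = 18; EF_F = 18+12 = 30
ES_G = max(EF_E=28, EF_F=30) = 30; EF_G = 30+8 = 38
ES_H = max(EF_A=13, EF_B=18) = 18; EF_H = 18+12 = 30
ES_I = 29; EF_I = 29+8 = 37
ES_J = max(EF_C=22, EF_D=29, EF_G=38, EF_H=30, EF_I=37) = 38; EF_J = 38+12 = 50
Expected project duration μ = 50 hours. Critical path: A → B → F → G → J.

Variance along critical path = 0.444 + 1.778 + 2.778 + 1.778 + 2.778 = 9.556; σ = 3.091 hours.
D = μ + z·σ = 50 + 1.645·3.091 = 55.1 hours

55.1 hours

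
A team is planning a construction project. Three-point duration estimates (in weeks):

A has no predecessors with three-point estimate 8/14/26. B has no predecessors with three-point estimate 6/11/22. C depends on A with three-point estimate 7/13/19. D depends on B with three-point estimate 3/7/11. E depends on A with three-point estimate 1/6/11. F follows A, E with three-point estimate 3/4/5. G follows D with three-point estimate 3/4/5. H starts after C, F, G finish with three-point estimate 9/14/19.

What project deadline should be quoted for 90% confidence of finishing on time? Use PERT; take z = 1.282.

te_A = (8 + 4·14 + 26)/6 = 90/6 = 15; σ²_A = ((26−8)/6)² = 9.000
te_B = (6 + 4·11 + 22)/6 = 72/6 = 12; σ²_B = ((22−6)/6)² = 7.111
te_C = (7 + 4·13 + 19)/6 = 78/6 = 13; σ²_C = ((19−7)/6)² = 4.000
te_D = (3 + 4·7 + 11)/6 = 42/6 = 7; σ²_D = ((11−3)/6)² = 1.778
te_E = (1 + 4·6 + 11)/6 = 36/6 = 6; σ²_E = ((11−1)/6)² = 2.778
te_F = (3 + 4·4 + 5)/6 = 24/6 = 4; σ²_F = ((5−3)/6)² = 0.111
te_G = (3 + 4·4 + 5)/6 = 24/6 = 4; σ²_G = ((5−3)/6)² = 0.111
te_H = (9 + 4·14 + 19)/6 = 84/6 = 14; σ²_H = ((19−9)/6)² = 2.778

Forward pass:
ES_A = 0; EF_A = 15
ES_B = 0; EF_B = 12
ES_C = 15; EF_C = 15+13 = 28
ES_D = 12; EF_D = 12+7 = 19
ES_E = 15; EF_E = 15+6 = 21
ES_F = max(EF_A=15, EF_E=21) = 21; EF_F = 21+4 = 25
ES_G = 19; EF_G = 19+4 = 23
ES_H = max(EF_C=28, EF_F=25, EF_G=23) = 28; EF_H = 28+14 = 42
Expected project duration μ = 42 weeks. Critical path: A → C → H.

Variance along critical path = 9.000 + 4.000 + 2.778 = 15.778; σ = 3.972 weeks.
D = μ + z·σ = 42 + 1.282·3.972 = 47.1 weeks

47.1 weeks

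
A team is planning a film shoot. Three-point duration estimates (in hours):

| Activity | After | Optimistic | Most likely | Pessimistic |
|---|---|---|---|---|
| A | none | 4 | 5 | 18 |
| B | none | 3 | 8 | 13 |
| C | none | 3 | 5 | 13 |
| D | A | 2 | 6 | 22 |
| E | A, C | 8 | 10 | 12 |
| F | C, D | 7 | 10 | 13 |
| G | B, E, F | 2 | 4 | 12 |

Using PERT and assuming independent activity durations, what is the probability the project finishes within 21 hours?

te_A = (4 + 4·5 + 18)/6 = 42/6 = 7; σ²_A = ((18−4)/6)² = 5.444
te_B = (3 + 4·8 + 13)/6 = 48/6 = 8; σ²_B = ((13−3)/6)² = 2.778
te_C = (3 + 4·5 + 13)/6 = 36/6 = 6; σ²_C = ((13−3)/6)² = 2.778
te_D = (2 + 4·6 + 22)/6 = 48/6 = 8; σ²_D = ((22−2)/6)² = 11.111
te_E = (8 + 4·10 + 12)/6 = 60/6 = 10; σ²_E = ((12−8)/6)² = 0.444
te_F = (7 + 4·10 + 13)/6 = 60/6 = 10; σ²_F = ((13−7)/6)² = 1.000
te_G = (2 + 4·4 + 12)/6 = 30/6 = 5; σ²_G = ((12−2)/6)² = 2.778

Forward pass:
ES_A = 0; EF_A = 7
ES_B = 0; EF_B = 8
ES_C = 0; EF_C = 6
ES_D = 7; EF_D = 7+8 = 15
ES_E = max(EF_A=7, EF_C=6) = 7; EF_E = 7+10 = 17
ES_F = max(EF_C=6, EF_D=15) = 15; EF_F = 15+10 = 25
ES_G = max(EF_B=8, EF_E=17, EF_F=25) = 25; EF_G = 25+5 = 30
Expected project duration μ = 30 hours. Critical path: A → D → F → G.

Variance along critical path = 5.444 + 11.111 + 1.000 + 2.778 = 20.333; σ = √20.333 = 4.509 hours.
Z = (21 − 30) / 4.509 = -1.996
P(T ≤ 21) = Φ(-1.996) ≈ 0.023

0.023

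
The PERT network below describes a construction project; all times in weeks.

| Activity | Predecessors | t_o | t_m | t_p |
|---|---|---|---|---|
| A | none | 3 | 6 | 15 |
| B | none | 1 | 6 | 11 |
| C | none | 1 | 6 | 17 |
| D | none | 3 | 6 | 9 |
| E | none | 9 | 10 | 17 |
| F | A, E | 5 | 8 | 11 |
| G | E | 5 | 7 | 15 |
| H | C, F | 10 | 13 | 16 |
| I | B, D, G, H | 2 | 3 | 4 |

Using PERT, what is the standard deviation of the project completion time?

te_A = (3 + 4·6 + 15)/6 = 42/6 = 7; σ²_A = ((15−3)/6)² = 4.000
te_B = (1 + 4·6 + 11)/6 = 36/6 = 6; σ²_B = ((11−1)/6)² = 2.778
te_C = (1 + 4·6 + 17)/6 = 42/6 = 7; σ²_C = ((17−1)/6)² = 7.111
te_D = (3 + 4·6 + 9)/6 = 36/6 = 6; σ²_D = ((9−3)/6)² = 1.000
te_E = (9 + 4·10 + 17)/6 = 66/6 = 11; σ²_E = ((17−9)/6)² = 1.778
te_F = (5 + 4·8 + 11)/6 = 48/6 = 8; σ²_F = ((11−5)/6)² = 1.000
te_G = (5 + 4·7 + 15)/6 = 48/6 = 8; σ²_G = ((15−5)/6)² = 2.778
te_H = (10 + 4·13 + 16)/6 = 78/6 = 13; σ²_H = ((16−10)/6)² = 1.000
te_I = (2 + 4·3 + 4)/6 = 18/6 = 3; σ²_I = ((4−2)/6)² = 0.111

Forward pass:
ES_A = 0; EF_A = 7
ES_B = 0; EF_B = 6
ES_C = 0; EF_C = 7
ES_D = 0; EF_D = 6
ES_E = 0; EF_E = 11
ES_F = max(EF_A=7, EF_E=11) = 11; EF_F = 11+8 = 19
ES_G = 11; EF_G = 11+8 = 19
ES_H = max(EF_C=7, EF_F=19) = 19; EF_H = 19+13 = 32
ES_I = max(EF_B=6, EF_D=6, EF_G=19, EF_H=32) = 32; EF_I = 32+3 = 35
Expected project duration μ = 35 weeks. Critical path: E → F → H → I.

Variance along critical path = 1.778 + 1.000 + 1.000 + 0.111 = 3.889
σ = √3.889 = 1.972 weeks

1.97 weeks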